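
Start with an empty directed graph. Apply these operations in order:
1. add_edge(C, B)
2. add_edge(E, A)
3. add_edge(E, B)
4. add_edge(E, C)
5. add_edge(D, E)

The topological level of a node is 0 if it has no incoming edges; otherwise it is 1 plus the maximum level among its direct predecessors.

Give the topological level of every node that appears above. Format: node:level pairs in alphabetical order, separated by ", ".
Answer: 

Answer: A:2, B:3, C:2, D:0, E:1

Derivation:
Op 1: add_edge(C, B). Edges now: 1
Op 2: add_edge(E, A). Edges now: 2
Op 3: add_edge(E, B). Edges now: 3
Op 4: add_edge(E, C). Edges now: 4
Op 5: add_edge(D, E). Edges now: 5
Compute levels (Kahn BFS):
  sources (in-degree 0): D
  process D: level=0
    D->E: in-degree(E)=0, level(E)=1, enqueue
  process E: level=1
    E->A: in-degree(A)=0, level(A)=2, enqueue
    E->B: in-degree(B)=1, level(B)>=2
    E->C: in-degree(C)=0, level(C)=2, enqueue
  process A: level=2
  process C: level=2
    C->B: in-degree(B)=0, level(B)=3, enqueue
  process B: level=3
All levels: A:2, B:3, C:2, D:0, E:1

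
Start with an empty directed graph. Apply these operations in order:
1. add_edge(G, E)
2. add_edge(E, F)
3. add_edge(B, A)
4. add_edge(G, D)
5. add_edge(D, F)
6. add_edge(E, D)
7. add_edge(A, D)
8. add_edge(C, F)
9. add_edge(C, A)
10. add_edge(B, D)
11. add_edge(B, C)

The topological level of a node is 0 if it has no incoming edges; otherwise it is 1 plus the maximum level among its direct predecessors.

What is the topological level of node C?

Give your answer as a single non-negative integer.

Answer: 1

Derivation:
Op 1: add_edge(G, E). Edges now: 1
Op 2: add_edge(E, F). Edges now: 2
Op 3: add_edge(B, A). Edges now: 3
Op 4: add_edge(G, D). Edges now: 4
Op 5: add_edge(D, F). Edges now: 5
Op 6: add_edge(E, D). Edges now: 6
Op 7: add_edge(A, D). Edges now: 7
Op 8: add_edge(C, F). Edges now: 8
Op 9: add_edge(C, A). Edges now: 9
Op 10: add_edge(B, D). Edges now: 10
Op 11: add_edge(B, C). Edges now: 11
Compute levels (Kahn BFS):
  sources (in-degree 0): B, G
  process B: level=0
    B->A: in-degree(A)=1, level(A)>=1
    B->C: in-degree(C)=0, level(C)=1, enqueue
    B->D: in-degree(D)=3, level(D)>=1
  process G: level=0
    G->D: in-degree(D)=2, level(D)>=1
    G->E: in-degree(E)=0, level(E)=1, enqueue
  process C: level=1
    C->A: in-degree(A)=0, level(A)=2, enqueue
    C->F: in-degree(F)=2, level(F)>=2
  process E: level=1
    E->D: in-degree(D)=1, level(D)>=2
    E->F: in-degree(F)=1, level(F)>=2
  process A: level=2
    A->D: in-degree(D)=0, level(D)=3, enqueue
  process D: level=3
    D->F: in-degree(F)=0, level(F)=4, enqueue
  process F: level=4
All levels: A:2, B:0, C:1, D:3, E:1, F:4, G:0
level(C) = 1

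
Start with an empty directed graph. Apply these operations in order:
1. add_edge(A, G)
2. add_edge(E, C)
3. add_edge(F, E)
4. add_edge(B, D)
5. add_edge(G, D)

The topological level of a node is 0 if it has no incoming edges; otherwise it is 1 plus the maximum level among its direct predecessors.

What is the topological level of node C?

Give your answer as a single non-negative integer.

Op 1: add_edge(A, G). Edges now: 1
Op 2: add_edge(E, C). Edges now: 2
Op 3: add_edge(F, E). Edges now: 3
Op 4: add_edge(B, D). Edges now: 4
Op 5: add_edge(G, D). Edges now: 5
Compute levels (Kahn BFS):
  sources (in-degree 0): A, B, F
  process A: level=0
    A->G: in-degree(G)=0, level(G)=1, enqueue
  process B: level=0
    B->D: in-degree(D)=1, level(D)>=1
  process F: level=0
    F->E: in-degree(E)=0, level(E)=1, enqueue
  process G: level=1
    G->D: in-degree(D)=0, level(D)=2, enqueue
  process E: level=1
    E->C: in-degree(C)=0, level(C)=2, enqueue
  process D: level=2
  process C: level=2
All levels: A:0, B:0, C:2, D:2, E:1, F:0, G:1
level(C) = 2

Answer: 2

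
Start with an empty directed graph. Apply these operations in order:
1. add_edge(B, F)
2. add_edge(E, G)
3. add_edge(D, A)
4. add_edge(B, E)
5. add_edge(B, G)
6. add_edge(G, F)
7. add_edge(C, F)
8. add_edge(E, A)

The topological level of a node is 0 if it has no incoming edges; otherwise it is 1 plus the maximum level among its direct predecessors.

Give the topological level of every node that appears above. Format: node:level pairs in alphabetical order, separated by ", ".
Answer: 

Op 1: add_edge(B, F). Edges now: 1
Op 2: add_edge(E, G). Edges now: 2
Op 3: add_edge(D, A). Edges now: 3
Op 4: add_edge(B, E). Edges now: 4
Op 5: add_edge(B, G). Edges now: 5
Op 6: add_edge(G, F). Edges now: 6
Op 7: add_edge(C, F). Edges now: 7
Op 8: add_edge(E, A). Edges now: 8
Compute levels (Kahn BFS):
  sources (in-degree 0): B, C, D
  process B: level=0
    B->E: in-degree(E)=0, level(E)=1, enqueue
    B->F: in-degree(F)=2, level(F)>=1
    B->G: in-degree(G)=1, level(G)>=1
  process C: level=0
    C->F: in-degree(F)=1, level(F)>=1
  process D: level=0
    D->A: in-degree(A)=1, level(A)>=1
  process E: level=1
    E->A: in-degree(A)=0, level(A)=2, enqueue
    E->G: in-degree(G)=0, level(G)=2, enqueue
  process A: level=2
  process G: level=2
    G->F: in-degree(F)=0, level(F)=3, enqueue
  process F: level=3
All levels: A:2, B:0, C:0, D:0, E:1, F:3, G:2

Answer: A:2, B:0, C:0, D:0, E:1, F:3, G:2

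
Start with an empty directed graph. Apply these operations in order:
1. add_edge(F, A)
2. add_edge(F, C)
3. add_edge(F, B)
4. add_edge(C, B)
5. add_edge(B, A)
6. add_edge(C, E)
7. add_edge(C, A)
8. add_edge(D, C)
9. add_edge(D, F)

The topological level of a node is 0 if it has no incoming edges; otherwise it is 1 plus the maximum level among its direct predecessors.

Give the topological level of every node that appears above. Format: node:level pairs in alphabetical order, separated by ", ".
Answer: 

Op 1: add_edge(F, A). Edges now: 1
Op 2: add_edge(F, C). Edges now: 2
Op 3: add_edge(F, B). Edges now: 3
Op 4: add_edge(C, B). Edges now: 4
Op 5: add_edge(B, A). Edges now: 5
Op 6: add_edge(C, E). Edges now: 6
Op 7: add_edge(C, A). Edges now: 7
Op 8: add_edge(D, C). Edges now: 8
Op 9: add_edge(D, F). Edges now: 9
Compute levels (Kahn BFS):
  sources (in-degree 0): D
  process D: level=0
    D->C: in-degree(C)=1, level(C)>=1
    D->F: in-degree(F)=0, level(F)=1, enqueue
  process F: level=1
    F->A: in-degree(A)=2, level(A)>=2
    F->B: in-degree(B)=1, level(B)>=2
    F->C: in-degree(C)=0, level(C)=2, enqueue
  process C: level=2
    C->A: in-degree(A)=1, level(A)>=3
    C->B: in-degree(B)=0, level(B)=3, enqueue
    C->E: in-degree(E)=0, level(E)=3, enqueue
  process B: level=3
    B->A: in-degree(A)=0, level(A)=4, enqueue
  process E: level=3
  process A: level=4
All levels: A:4, B:3, C:2, D:0, E:3, F:1

Answer: A:4, B:3, C:2, D:0, E:3, F:1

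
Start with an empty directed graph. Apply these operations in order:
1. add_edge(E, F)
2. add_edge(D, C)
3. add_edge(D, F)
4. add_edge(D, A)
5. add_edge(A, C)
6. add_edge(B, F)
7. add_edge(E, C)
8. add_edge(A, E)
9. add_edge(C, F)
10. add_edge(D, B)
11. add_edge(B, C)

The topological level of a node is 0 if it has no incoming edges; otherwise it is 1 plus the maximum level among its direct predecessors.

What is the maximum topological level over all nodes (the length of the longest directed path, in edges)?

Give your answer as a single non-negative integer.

Op 1: add_edge(E, F). Edges now: 1
Op 2: add_edge(D, C). Edges now: 2
Op 3: add_edge(D, F). Edges now: 3
Op 4: add_edge(D, A). Edges now: 4
Op 5: add_edge(A, C). Edges now: 5
Op 6: add_edge(B, F). Edges now: 6
Op 7: add_edge(E, C). Edges now: 7
Op 8: add_edge(A, E). Edges now: 8
Op 9: add_edge(C, F). Edges now: 9
Op 10: add_edge(D, B). Edges now: 10
Op 11: add_edge(B, C). Edges now: 11
Compute levels (Kahn BFS):
  sources (in-degree 0): D
  process D: level=0
    D->A: in-degree(A)=0, level(A)=1, enqueue
    D->B: in-degree(B)=0, level(B)=1, enqueue
    D->C: in-degree(C)=3, level(C)>=1
    D->F: in-degree(F)=3, level(F)>=1
  process A: level=1
    A->C: in-degree(C)=2, level(C)>=2
    A->E: in-degree(E)=0, level(E)=2, enqueue
  process B: level=1
    B->C: in-degree(C)=1, level(C)>=2
    B->F: in-degree(F)=2, level(F)>=2
  process E: level=2
    E->C: in-degree(C)=0, level(C)=3, enqueue
    E->F: in-degree(F)=1, level(F)>=3
  process C: level=3
    C->F: in-degree(F)=0, level(F)=4, enqueue
  process F: level=4
All levels: A:1, B:1, C:3, D:0, E:2, F:4
max level = 4

Answer: 4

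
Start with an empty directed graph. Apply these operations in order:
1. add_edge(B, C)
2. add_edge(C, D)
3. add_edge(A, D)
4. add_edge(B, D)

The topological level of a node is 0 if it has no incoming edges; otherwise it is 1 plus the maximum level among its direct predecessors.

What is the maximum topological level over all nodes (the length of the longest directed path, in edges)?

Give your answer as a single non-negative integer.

Op 1: add_edge(B, C). Edges now: 1
Op 2: add_edge(C, D). Edges now: 2
Op 3: add_edge(A, D). Edges now: 3
Op 4: add_edge(B, D). Edges now: 4
Compute levels (Kahn BFS):
  sources (in-degree 0): A, B
  process A: level=0
    A->D: in-degree(D)=2, level(D)>=1
  process B: level=0
    B->C: in-degree(C)=0, level(C)=1, enqueue
    B->D: in-degree(D)=1, level(D)>=1
  process C: level=1
    C->D: in-degree(D)=0, level(D)=2, enqueue
  process D: level=2
All levels: A:0, B:0, C:1, D:2
max level = 2

Answer: 2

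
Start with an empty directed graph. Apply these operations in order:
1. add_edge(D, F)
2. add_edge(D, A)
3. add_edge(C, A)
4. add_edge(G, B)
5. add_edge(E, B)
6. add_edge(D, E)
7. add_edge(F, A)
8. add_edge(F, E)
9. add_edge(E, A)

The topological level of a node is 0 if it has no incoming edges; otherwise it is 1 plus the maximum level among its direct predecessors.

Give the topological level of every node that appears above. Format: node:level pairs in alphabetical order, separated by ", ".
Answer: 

Answer: A:3, B:3, C:0, D:0, E:2, F:1, G:0

Derivation:
Op 1: add_edge(D, F). Edges now: 1
Op 2: add_edge(D, A). Edges now: 2
Op 3: add_edge(C, A). Edges now: 3
Op 4: add_edge(G, B). Edges now: 4
Op 5: add_edge(E, B). Edges now: 5
Op 6: add_edge(D, E). Edges now: 6
Op 7: add_edge(F, A). Edges now: 7
Op 8: add_edge(F, E). Edges now: 8
Op 9: add_edge(E, A). Edges now: 9
Compute levels (Kahn BFS):
  sources (in-degree 0): C, D, G
  process C: level=0
    C->A: in-degree(A)=3, level(A)>=1
  process D: level=0
    D->A: in-degree(A)=2, level(A)>=1
    D->E: in-degree(E)=1, level(E)>=1
    D->F: in-degree(F)=0, level(F)=1, enqueue
  process G: level=0
    G->B: in-degree(B)=1, level(B)>=1
  process F: level=1
    F->A: in-degree(A)=1, level(A)>=2
    F->E: in-degree(E)=0, level(E)=2, enqueue
  process E: level=2
    E->A: in-degree(A)=0, level(A)=3, enqueue
    E->B: in-degree(B)=0, level(B)=3, enqueue
  process A: level=3
  process B: level=3
All levels: A:3, B:3, C:0, D:0, E:2, F:1, G:0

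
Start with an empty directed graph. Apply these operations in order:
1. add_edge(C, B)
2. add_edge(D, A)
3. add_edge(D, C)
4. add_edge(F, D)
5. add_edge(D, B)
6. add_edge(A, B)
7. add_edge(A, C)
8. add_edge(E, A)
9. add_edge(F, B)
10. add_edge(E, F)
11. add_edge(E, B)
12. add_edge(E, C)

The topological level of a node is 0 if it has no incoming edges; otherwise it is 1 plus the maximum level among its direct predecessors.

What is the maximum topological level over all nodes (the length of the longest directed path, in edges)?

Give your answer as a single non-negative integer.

Op 1: add_edge(C, B). Edges now: 1
Op 2: add_edge(D, A). Edges now: 2
Op 3: add_edge(D, C). Edges now: 3
Op 4: add_edge(F, D). Edges now: 4
Op 5: add_edge(D, B). Edges now: 5
Op 6: add_edge(A, B). Edges now: 6
Op 7: add_edge(A, C). Edges now: 7
Op 8: add_edge(E, A). Edges now: 8
Op 9: add_edge(F, B). Edges now: 9
Op 10: add_edge(E, F). Edges now: 10
Op 11: add_edge(E, B). Edges now: 11
Op 12: add_edge(E, C). Edges now: 12
Compute levels (Kahn BFS):
  sources (in-degree 0): E
  process E: level=0
    E->A: in-degree(A)=1, level(A)>=1
    E->B: in-degree(B)=4, level(B)>=1
    E->C: in-degree(C)=2, level(C)>=1
    E->F: in-degree(F)=0, level(F)=1, enqueue
  process F: level=1
    F->B: in-degree(B)=3, level(B)>=2
    F->D: in-degree(D)=0, level(D)=2, enqueue
  process D: level=2
    D->A: in-degree(A)=0, level(A)=3, enqueue
    D->B: in-degree(B)=2, level(B)>=3
    D->C: in-degree(C)=1, level(C)>=3
  process A: level=3
    A->B: in-degree(B)=1, level(B)>=4
    A->C: in-degree(C)=0, level(C)=4, enqueue
  process C: level=4
    C->B: in-degree(B)=0, level(B)=5, enqueue
  process B: level=5
All levels: A:3, B:5, C:4, D:2, E:0, F:1
max level = 5

Answer: 5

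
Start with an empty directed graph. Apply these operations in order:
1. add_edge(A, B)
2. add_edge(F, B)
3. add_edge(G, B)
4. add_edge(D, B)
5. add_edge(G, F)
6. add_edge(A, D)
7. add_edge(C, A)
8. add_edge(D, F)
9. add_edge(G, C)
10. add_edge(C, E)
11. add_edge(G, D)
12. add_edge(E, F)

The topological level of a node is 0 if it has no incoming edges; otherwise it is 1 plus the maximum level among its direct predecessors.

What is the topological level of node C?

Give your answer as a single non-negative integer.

Answer: 1

Derivation:
Op 1: add_edge(A, B). Edges now: 1
Op 2: add_edge(F, B). Edges now: 2
Op 3: add_edge(G, B). Edges now: 3
Op 4: add_edge(D, B). Edges now: 4
Op 5: add_edge(G, F). Edges now: 5
Op 6: add_edge(A, D). Edges now: 6
Op 7: add_edge(C, A). Edges now: 7
Op 8: add_edge(D, F). Edges now: 8
Op 9: add_edge(G, C). Edges now: 9
Op 10: add_edge(C, E). Edges now: 10
Op 11: add_edge(G, D). Edges now: 11
Op 12: add_edge(E, F). Edges now: 12
Compute levels (Kahn BFS):
  sources (in-degree 0): G
  process G: level=0
    G->B: in-degree(B)=3, level(B)>=1
    G->C: in-degree(C)=0, level(C)=1, enqueue
    G->D: in-degree(D)=1, level(D)>=1
    G->F: in-degree(F)=2, level(F)>=1
  process C: level=1
    C->A: in-degree(A)=0, level(A)=2, enqueue
    C->E: in-degree(E)=0, level(E)=2, enqueue
  process A: level=2
    A->B: in-degree(B)=2, level(B)>=3
    A->D: in-degree(D)=0, level(D)=3, enqueue
  process E: level=2
    E->F: in-degree(F)=1, level(F)>=3
  process D: level=3
    D->B: in-degree(B)=1, level(B)>=4
    D->F: in-degree(F)=0, level(F)=4, enqueue
  process F: level=4
    F->B: in-degree(B)=0, level(B)=5, enqueue
  process B: level=5
All levels: A:2, B:5, C:1, D:3, E:2, F:4, G:0
level(C) = 1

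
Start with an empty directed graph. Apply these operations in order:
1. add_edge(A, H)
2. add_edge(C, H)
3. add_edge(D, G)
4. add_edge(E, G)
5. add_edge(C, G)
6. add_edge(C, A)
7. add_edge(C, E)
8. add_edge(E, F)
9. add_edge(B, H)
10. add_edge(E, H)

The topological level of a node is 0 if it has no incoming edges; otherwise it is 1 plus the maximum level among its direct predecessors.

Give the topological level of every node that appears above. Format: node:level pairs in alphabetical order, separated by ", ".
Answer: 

Answer: A:1, B:0, C:0, D:0, E:1, F:2, G:2, H:2

Derivation:
Op 1: add_edge(A, H). Edges now: 1
Op 2: add_edge(C, H). Edges now: 2
Op 3: add_edge(D, G). Edges now: 3
Op 4: add_edge(E, G). Edges now: 4
Op 5: add_edge(C, G). Edges now: 5
Op 6: add_edge(C, A). Edges now: 6
Op 7: add_edge(C, E). Edges now: 7
Op 8: add_edge(E, F). Edges now: 8
Op 9: add_edge(B, H). Edges now: 9
Op 10: add_edge(E, H). Edges now: 10
Compute levels (Kahn BFS):
  sources (in-degree 0): B, C, D
  process B: level=0
    B->H: in-degree(H)=3, level(H)>=1
  process C: level=0
    C->A: in-degree(A)=0, level(A)=1, enqueue
    C->E: in-degree(E)=0, level(E)=1, enqueue
    C->G: in-degree(G)=2, level(G)>=1
    C->H: in-degree(H)=2, level(H)>=1
  process D: level=0
    D->G: in-degree(G)=1, level(G)>=1
  process A: level=1
    A->H: in-degree(H)=1, level(H)>=2
  process E: level=1
    E->F: in-degree(F)=0, level(F)=2, enqueue
    E->G: in-degree(G)=0, level(G)=2, enqueue
    E->H: in-degree(H)=0, level(H)=2, enqueue
  process F: level=2
  process G: level=2
  process H: level=2
All levels: A:1, B:0, C:0, D:0, E:1, F:2, G:2, H:2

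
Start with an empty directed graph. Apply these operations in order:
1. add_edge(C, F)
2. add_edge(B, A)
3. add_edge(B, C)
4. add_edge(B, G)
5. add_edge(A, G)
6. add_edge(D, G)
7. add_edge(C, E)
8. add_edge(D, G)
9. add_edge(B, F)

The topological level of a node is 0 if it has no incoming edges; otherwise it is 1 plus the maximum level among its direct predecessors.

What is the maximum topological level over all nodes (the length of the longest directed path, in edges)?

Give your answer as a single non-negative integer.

Op 1: add_edge(C, F). Edges now: 1
Op 2: add_edge(B, A). Edges now: 2
Op 3: add_edge(B, C). Edges now: 3
Op 4: add_edge(B, G). Edges now: 4
Op 5: add_edge(A, G). Edges now: 5
Op 6: add_edge(D, G). Edges now: 6
Op 7: add_edge(C, E). Edges now: 7
Op 8: add_edge(D, G) (duplicate, no change). Edges now: 7
Op 9: add_edge(B, F). Edges now: 8
Compute levels (Kahn BFS):
  sources (in-degree 0): B, D
  process B: level=0
    B->A: in-degree(A)=0, level(A)=1, enqueue
    B->C: in-degree(C)=0, level(C)=1, enqueue
    B->F: in-degree(F)=1, level(F)>=1
    B->G: in-degree(G)=2, level(G)>=1
  process D: level=0
    D->G: in-degree(G)=1, level(G)>=1
  process A: level=1
    A->G: in-degree(G)=0, level(G)=2, enqueue
  process C: level=1
    C->E: in-degree(E)=0, level(E)=2, enqueue
    C->F: in-degree(F)=0, level(F)=2, enqueue
  process G: level=2
  process E: level=2
  process F: level=2
All levels: A:1, B:0, C:1, D:0, E:2, F:2, G:2
max level = 2

Answer: 2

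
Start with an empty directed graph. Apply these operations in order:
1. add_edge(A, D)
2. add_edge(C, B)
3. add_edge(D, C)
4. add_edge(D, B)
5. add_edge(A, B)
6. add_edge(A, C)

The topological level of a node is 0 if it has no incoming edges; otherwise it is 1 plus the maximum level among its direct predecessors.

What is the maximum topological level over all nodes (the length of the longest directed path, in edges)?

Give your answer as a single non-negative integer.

Op 1: add_edge(A, D). Edges now: 1
Op 2: add_edge(C, B). Edges now: 2
Op 3: add_edge(D, C). Edges now: 3
Op 4: add_edge(D, B). Edges now: 4
Op 5: add_edge(A, B). Edges now: 5
Op 6: add_edge(A, C). Edges now: 6
Compute levels (Kahn BFS):
  sources (in-degree 0): A
  process A: level=0
    A->B: in-degree(B)=2, level(B)>=1
    A->C: in-degree(C)=1, level(C)>=1
    A->D: in-degree(D)=0, level(D)=1, enqueue
  process D: level=1
    D->B: in-degree(B)=1, level(B)>=2
    D->C: in-degree(C)=0, level(C)=2, enqueue
  process C: level=2
    C->B: in-degree(B)=0, level(B)=3, enqueue
  process B: level=3
All levels: A:0, B:3, C:2, D:1
max level = 3

Answer: 3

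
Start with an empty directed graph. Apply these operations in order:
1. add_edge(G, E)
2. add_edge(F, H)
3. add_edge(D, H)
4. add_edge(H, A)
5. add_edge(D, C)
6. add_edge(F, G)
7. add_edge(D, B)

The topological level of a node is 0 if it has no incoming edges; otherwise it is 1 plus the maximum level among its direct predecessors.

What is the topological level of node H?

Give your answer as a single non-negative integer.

Op 1: add_edge(G, E). Edges now: 1
Op 2: add_edge(F, H). Edges now: 2
Op 3: add_edge(D, H). Edges now: 3
Op 4: add_edge(H, A). Edges now: 4
Op 5: add_edge(D, C). Edges now: 5
Op 6: add_edge(F, G). Edges now: 6
Op 7: add_edge(D, B). Edges now: 7
Compute levels (Kahn BFS):
  sources (in-degree 0): D, F
  process D: level=0
    D->B: in-degree(B)=0, level(B)=1, enqueue
    D->C: in-degree(C)=0, level(C)=1, enqueue
    D->H: in-degree(H)=1, level(H)>=1
  process F: level=0
    F->G: in-degree(G)=0, level(G)=1, enqueue
    F->H: in-degree(H)=0, level(H)=1, enqueue
  process B: level=1
  process C: level=1
  process G: level=1
    G->E: in-degree(E)=0, level(E)=2, enqueue
  process H: level=1
    H->A: in-degree(A)=0, level(A)=2, enqueue
  process E: level=2
  process A: level=2
All levels: A:2, B:1, C:1, D:0, E:2, F:0, G:1, H:1
level(H) = 1

Answer: 1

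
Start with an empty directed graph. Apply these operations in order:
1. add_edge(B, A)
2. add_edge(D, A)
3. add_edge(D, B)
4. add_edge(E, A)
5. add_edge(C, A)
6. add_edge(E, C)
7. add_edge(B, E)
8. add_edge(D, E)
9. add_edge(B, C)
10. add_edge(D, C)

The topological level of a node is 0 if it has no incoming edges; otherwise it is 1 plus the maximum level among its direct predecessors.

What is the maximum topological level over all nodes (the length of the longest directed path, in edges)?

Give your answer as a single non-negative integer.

Answer: 4

Derivation:
Op 1: add_edge(B, A). Edges now: 1
Op 2: add_edge(D, A). Edges now: 2
Op 3: add_edge(D, B). Edges now: 3
Op 4: add_edge(E, A). Edges now: 4
Op 5: add_edge(C, A). Edges now: 5
Op 6: add_edge(E, C). Edges now: 6
Op 7: add_edge(B, E). Edges now: 7
Op 8: add_edge(D, E). Edges now: 8
Op 9: add_edge(B, C). Edges now: 9
Op 10: add_edge(D, C). Edges now: 10
Compute levels (Kahn BFS):
  sources (in-degree 0): D
  process D: level=0
    D->A: in-degree(A)=3, level(A)>=1
    D->B: in-degree(B)=0, level(B)=1, enqueue
    D->C: in-degree(C)=2, level(C)>=1
    D->E: in-degree(E)=1, level(E)>=1
  process B: level=1
    B->A: in-degree(A)=2, level(A)>=2
    B->C: in-degree(C)=1, level(C)>=2
    B->E: in-degree(E)=0, level(E)=2, enqueue
  process E: level=2
    E->A: in-degree(A)=1, level(A)>=3
    E->C: in-degree(C)=0, level(C)=3, enqueue
  process C: level=3
    C->A: in-degree(A)=0, level(A)=4, enqueue
  process A: level=4
All levels: A:4, B:1, C:3, D:0, E:2
max level = 4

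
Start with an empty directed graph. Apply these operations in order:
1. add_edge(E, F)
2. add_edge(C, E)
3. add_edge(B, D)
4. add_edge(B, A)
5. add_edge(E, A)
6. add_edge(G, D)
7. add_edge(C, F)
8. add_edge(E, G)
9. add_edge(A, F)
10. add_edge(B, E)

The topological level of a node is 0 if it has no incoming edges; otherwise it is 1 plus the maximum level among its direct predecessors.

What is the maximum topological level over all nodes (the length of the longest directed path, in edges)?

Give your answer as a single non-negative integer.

Op 1: add_edge(E, F). Edges now: 1
Op 2: add_edge(C, E). Edges now: 2
Op 3: add_edge(B, D). Edges now: 3
Op 4: add_edge(B, A). Edges now: 4
Op 5: add_edge(E, A). Edges now: 5
Op 6: add_edge(G, D). Edges now: 6
Op 7: add_edge(C, F). Edges now: 7
Op 8: add_edge(E, G). Edges now: 8
Op 9: add_edge(A, F). Edges now: 9
Op 10: add_edge(B, E). Edges now: 10
Compute levels (Kahn BFS):
  sources (in-degree 0): B, C
  process B: level=0
    B->A: in-degree(A)=1, level(A)>=1
    B->D: in-degree(D)=1, level(D)>=1
    B->E: in-degree(E)=1, level(E)>=1
  process C: level=0
    C->E: in-degree(E)=0, level(E)=1, enqueue
    C->F: in-degree(F)=2, level(F)>=1
  process E: level=1
    E->A: in-degree(A)=0, level(A)=2, enqueue
    E->F: in-degree(F)=1, level(F)>=2
    E->G: in-degree(G)=0, level(G)=2, enqueue
  process A: level=2
    A->F: in-degree(F)=0, level(F)=3, enqueue
  process G: level=2
    G->D: in-degree(D)=0, level(D)=3, enqueue
  process F: level=3
  process D: level=3
All levels: A:2, B:0, C:0, D:3, E:1, F:3, G:2
max level = 3

Answer: 3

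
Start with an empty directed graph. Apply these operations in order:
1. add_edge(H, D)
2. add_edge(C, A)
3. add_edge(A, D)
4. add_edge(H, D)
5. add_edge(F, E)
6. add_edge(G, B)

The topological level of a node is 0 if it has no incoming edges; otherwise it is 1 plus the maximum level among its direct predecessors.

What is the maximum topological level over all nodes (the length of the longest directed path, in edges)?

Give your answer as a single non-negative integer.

Answer: 2

Derivation:
Op 1: add_edge(H, D). Edges now: 1
Op 2: add_edge(C, A). Edges now: 2
Op 3: add_edge(A, D). Edges now: 3
Op 4: add_edge(H, D) (duplicate, no change). Edges now: 3
Op 5: add_edge(F, E). Edges now: 4
Op 6: add_edge(G, B). Edges now: 5
Compute levels (Kahn BFS):
  sources (in-degree 0): C, F, G, H
  process C: level=0
    C->A: in-degree(A)=0, level(A)=1, enqueue
  process F: level=0
    F->E: in-degree(E)=0, level(E)=1, enqueue
  process G: level=0
    G->B: in-degree(B)=0, level(B)=1, enqueue
  process H: level=0
    H->D: in-degree(D)=1, level(D)>=1
  process A: level=1
    A->D: in-degree(D)=0, level(D)=2, enqueue
  process E: level=1
  process B: level=1
  process D: level=2
All levels: A:1, B:1, C:0, D:2, E:1, F:0, G:0, H:0
max level = 2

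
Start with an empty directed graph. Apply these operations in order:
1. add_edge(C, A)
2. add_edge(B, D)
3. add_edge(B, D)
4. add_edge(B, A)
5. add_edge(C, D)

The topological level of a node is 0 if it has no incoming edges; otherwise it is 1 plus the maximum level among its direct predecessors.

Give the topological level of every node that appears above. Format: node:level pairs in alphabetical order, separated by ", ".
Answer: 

Answer: A:1, B:0, C:0, D:1

Derivation:
Op 1: add_edge(C, A). Edges now: 1
Op 2: add_edge(B, D). Edges now: 2
Op 3: add_edge(B, D) (duplicate, no change). Edges now: 2
Op 4: add_edge(B, A). Edges now: 3
Op 5: add_edge(C, D). Edges now: 4
Compute levels (Kahn BFS):
  sources (in-degree 0): B, C
  process B: level=0
    B->A: in-degree(A)=1, level(A)>=1
    B->D: in-degree(D)=1, level(D)>=1
  process C: level=0
    C->A: in-degree(A)=0, level(A)=1, enqueue
    C->D: in-degree(D)=0, level(D)=1, enqueue
  process A: level=1
  process D: level=1
All levels: A:1, B:0, C:0, D:1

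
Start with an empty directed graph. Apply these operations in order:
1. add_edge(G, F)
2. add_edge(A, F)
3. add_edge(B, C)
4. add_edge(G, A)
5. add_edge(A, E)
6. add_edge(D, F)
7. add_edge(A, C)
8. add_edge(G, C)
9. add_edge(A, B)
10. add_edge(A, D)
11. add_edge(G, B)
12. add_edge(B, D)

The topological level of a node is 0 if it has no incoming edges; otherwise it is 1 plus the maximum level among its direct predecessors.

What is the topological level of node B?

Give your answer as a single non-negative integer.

Answer: 2

Derivation:
Op 1: add_edge(G, F). Edges now: 1
Op 2: add_edge(A, F). Edges now: 2
Op 3: add_edge(B, C). Edges now: 3
Op 4: add_edge(G, A). Edges now: 4
Op 5: add_edge(A, E). Edges now: 5
Op 6: add_edge(D, F). Edges now: 6
Op 7: add_edge(A, C). Edges now: 7
Op 8: add_edge(G, C). Edges now: 8
Op 9: add_edge(A, B). Edges now: 9
Op 10: add_edge(A, D). Edges now: 10
Op 11: add_edge(G, B). Edges now: 11
Op 12: add_edge(B, D). Edges now: 12
Compute levels (Kahn BFS):
  sources (in-degree 0): G
  process G: level=0
    G->A: in-degree(A)=0, level(A)=1, enqueue
    G->B: in-degree(B)=1, level(B)>=1
    G->C: in-degree(C)=2, level(C)>=1
    G->F: in-degree(F)=2, level(F)>=1
  process A: level=1
    A->B: in-degree(B)=0, level(B)=2, enqueue
    A->C: in-degree(C)=1, level(C)>=2
    A->D: in-degree(D)=1, level(D)>=2
    A->E: in-degree(E)=0, level(E)=2, enqueue
    A->F: in-degree(F)=1, level(F)>=2
  process B: level=2
    B->C: in-degree(C)=0, level(C)=3, enqueue
    B->D: in-degree(D)=0, level(D)=3, enqueue
  process E: level=2
  process C: level=3
  process D: level=3
    D->F: in-degree(F)=0, level(F)=4, enqueue
  process F: level=4
All levels: A:1, B:2, C:3, D:3, E:2, F:4, G:0
level(B) = 2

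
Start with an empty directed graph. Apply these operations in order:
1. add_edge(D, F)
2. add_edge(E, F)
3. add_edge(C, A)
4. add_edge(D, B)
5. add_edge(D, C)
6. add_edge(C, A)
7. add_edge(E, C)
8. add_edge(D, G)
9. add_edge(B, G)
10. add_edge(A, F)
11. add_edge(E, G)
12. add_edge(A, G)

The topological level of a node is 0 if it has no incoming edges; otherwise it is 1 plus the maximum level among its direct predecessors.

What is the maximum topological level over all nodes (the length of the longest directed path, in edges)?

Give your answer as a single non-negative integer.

Answer: 3

Derivation:
Op 1: add_edge(D, F). Edges now: 1
Op 2: add_edge(E, F). Edges now: 2
Op 3: add_edge(C, A). Edges now: 3
Op 4: add_edge(D, B). Edges now: 4
Op 5: add_edge(D, C). Edges now: 5
Op 6: add_edge(C, A) (duplicate, no change). Edges now: 5
Op 7: add_edge(E, C). Edges now: 6
Op 8: add_edge(D, G). Edges now: 7
Op 9: add_edge(B, G). Edges now: 8
Op 10: add_edge(A, F). Edges now: 9
Op 11: add_edge(E, G). Edges now: 10
Op 12: add_edge(A, G). Edges now: 11
Compute levels (Kahn BFS):
  sources (in-degree 0): D, E
  process D: level=0
    D->B: in-degree(B)=0, level(B)=1, enqueue
    D->C: in-degree(C)=1, level(C)>=1
    D->F: in-degree(F)=2, level(F)>=1
    D->G: in-degree(G)=3, level(G)>=1
  process E: level=0
    E->C: in-degree(C)=0, level(C)=1, enqueue
    E->F: in-degree(F)=1, level(F)>=1
    E->G: in-degree(G)=2, level(G)>=1
  process B: level=1
    B->G: in-degree(G)=1, level(G)>=2
  process C: level=1
    C->A: in-degree(A)=0, level(A)=2, enqueue
  process A: level=2
    A->F: in-degree(F)=0, level(F)=3, enqueue
    A->G: in-degree(G)=0, level(G)=3, enqueue
  process F: level=3
  process G: level=3
All levels: A:2, B:1, C:1, D:0, E:0, F:3, G:3
max level = 3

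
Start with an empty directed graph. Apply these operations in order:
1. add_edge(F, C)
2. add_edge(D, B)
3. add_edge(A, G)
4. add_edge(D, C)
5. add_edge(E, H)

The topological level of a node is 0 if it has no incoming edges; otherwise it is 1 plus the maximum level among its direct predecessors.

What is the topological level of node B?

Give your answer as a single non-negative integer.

Answer: 1

Derivation:
Op 1: add_edge(F, C). Edges now: 1
Op 2: add_edge(D, B). Edges now: 2
Op 3: add_edge(A, G). Edges now: 3
Op 4: add_edge(D, C). Edges now: 4
Op 5: add_edge(E, H). Edges now: 5
Compute levels (Kahn BFS):
  sources (in-degree 0): A, D, E, F
  process A: level=0
    A->G: in-degree(G)=0, level(G)=1, enqueue
  process D: level=0
    D->B: in-degree(B)=0, level(B)=1, enqueue
    D->C: in-degree(C)=1, level(C)>=1
  process E: level=0
    E->H: in-degree(H)=0, level(H)=1, enqueue
  process F: level=0
    F->C: in-degree(C)=0, level(C)=1, enqueue
  process G: level=1
  process B: level=1
  process H: level=1
  process C: level=1
All levels: A:0, B:1, C:1, D:0, E:0, F:0, G:1, H:1
level(B) = 1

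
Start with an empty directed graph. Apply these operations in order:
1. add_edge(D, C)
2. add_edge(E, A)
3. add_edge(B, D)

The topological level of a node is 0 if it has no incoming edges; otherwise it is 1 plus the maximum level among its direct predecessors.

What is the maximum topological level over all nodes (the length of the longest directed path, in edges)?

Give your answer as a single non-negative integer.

Op 1: add_edge(D, C). Edges now: 1
Op 2: add_edge(E, A). Edges now: 2
Op 3: add_edge(B, D). Edges now: 3
Compute levels (Kahn BFS):
  sources (in-degree 0): B, E
  process B: level=0
    B->D: in-degree(D)=0, level(D)=1, enqueue
  process E: level=0
    E->A: in-degree(A)=0, level(A)=1, enqueue
  process D: level=1
    D->C: in-degree(C)=0, level(C)=2, enqueue
  process A: level=1
  process C: level=2
All levels: A:1, B:0, C:2, D:1, E:0
max level = 2

Answer: 2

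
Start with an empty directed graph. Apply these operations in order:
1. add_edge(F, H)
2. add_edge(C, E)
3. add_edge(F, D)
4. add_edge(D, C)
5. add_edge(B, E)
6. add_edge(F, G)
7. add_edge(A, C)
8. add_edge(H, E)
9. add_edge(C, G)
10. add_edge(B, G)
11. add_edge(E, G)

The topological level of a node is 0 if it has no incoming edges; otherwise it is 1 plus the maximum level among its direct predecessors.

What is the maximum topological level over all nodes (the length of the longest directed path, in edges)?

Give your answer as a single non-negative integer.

Answer: 4

Derivation:
Op 1: add_edge(F, H). Edges now: 1
Op 2: add_edge(C, E). Edges now: 2
Op 3: add_edge(F, D). Edges now: 3
Op 4: add_edge(D, C). Edges now: 4
Op 5: add_edge(B, E). Edges now: 5
Op 6: add_edge(F, G). Edges now: 6
Op 7: add_edge(A, C). Edges now: 7
Op 8: add_edge(H, E). Edges now: 8
Op 9: add_edge(C, G). Edges now: 9
Op 10: add_edge(B, G). Edges now: 10
Op 11: add_edge(E, G). Edges now: 11
Compute levels (Kahn BFS):
  sources (in-degree 0): A, B, F
  process A: level=0
    A->C: in-degree(C)=1, level(C)>=1
  process B: level=0
    B->E: in-degree(E)=2, level(E)>=1
    B->G: in-degree(G)=3, level(G)>=1
  process F: level=0
    F->D: in-degree(D)=0, level(D)=1, enqueue
    F->G: in-degree(G)=2, level(G)>=1
    F->H: in-degree(H)=0, level(H)=1, enqueue
  process D: level=1
    D->C: in-degree(C)=0, level(C)=2, enqueue
  process H: level=1
    H->E: in-degree(E)=1, level(E)>=2
  process C: level=2
    C->E: in-degree(E)=0, level(E)=3, enqueue
    C->G: in-degree(G)=1, level(G)>=3
  process E: level=3
    E->G: in-degree(G)=0, level(G)=4, enqueue
  process G: level=4
All levels: A:0, B:0, C:2, D:1, E:3, F:0, G:4, H:1
max level = 4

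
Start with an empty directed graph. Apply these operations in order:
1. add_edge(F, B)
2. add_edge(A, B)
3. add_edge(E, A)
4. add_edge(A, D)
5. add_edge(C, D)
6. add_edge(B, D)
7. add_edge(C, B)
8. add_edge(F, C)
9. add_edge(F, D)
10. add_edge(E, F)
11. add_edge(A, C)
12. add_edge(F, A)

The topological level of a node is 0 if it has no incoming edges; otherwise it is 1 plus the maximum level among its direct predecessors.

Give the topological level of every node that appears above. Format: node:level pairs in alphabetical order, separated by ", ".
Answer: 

Answer: A:2, B:4, C:3, D:5, E:0, F:1

Derivation:
Op 1: add_edge(F, B). Edges now: 1
Op 2: add_edge(A, B). Edges now: 2
Op 3: add_edge(E, A). Edges now: 3
Op 4: add_edge(A, D). Edges now: 4
Op 5: add_edge(C, D). Edges now: 5
Op 6: add_edge(B, D). Edges now: 6
Op 7: add_edge(C, B). Edges now: 7
Op 8: add_edge(F, C). Edges now: 8
Op 9: add_edge(F, D). Edges now: 9
Op 10: add_edge(E, F). Edges now: 10
Op 11: add_edge(A, C). Edges now: 11
Op 12: add_edge(F, A). Edges now: 12
Compute levels (Kahn BFS):
  sources (in-degree 0): E
  process E: level=0
    E->A: in-degree(A)=1, level(A)>=1
    E->F: in-degree(F)=0, level(F)=1, enqueue
  process F: level=1
    F->A: in-degree(A)=0, level(A)=2, enqueue
    F->B: in-degree(B)=2, level(B)>=2
    F->C: in-degree(C)=1, level(C)>=2
    F->D: in-degree(D)=3, level(D)>=2
  process A: level=2
    A->B: in-degree(B)=1, level(B)>=3
    A->C: in-degree(C)=0, level(C)=3, enqueue
    A->D: in-degree(D)=2, level(D)>=3
  process C: level=3
    C->B: in-degree(B)=0, level(B)=4, enqueue
    C->D: in-degree(D)=1, level(D)>=4
  process B: level=4
    B->D: in-degree(D)=0, level(D)=5, enqueue
  process D: level=5
All levels: A:2, B:4, C:3, D:5, E:0, F:1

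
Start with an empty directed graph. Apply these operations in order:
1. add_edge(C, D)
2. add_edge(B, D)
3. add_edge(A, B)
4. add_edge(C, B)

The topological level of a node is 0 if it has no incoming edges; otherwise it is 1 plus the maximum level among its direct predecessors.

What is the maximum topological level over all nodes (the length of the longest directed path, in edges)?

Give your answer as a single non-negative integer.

Answer: 2

Derivation:
Op 1: add_edge(C, D). Edges now: 1
Op 2: add_edge(B, D). Edges now: 2
Op 3: add_edge(A, B). Edges now: 3
Op 4: add_edge(C, B). Edges now: 4
Compute levels (Kahn BFS):
  sources (in-degree 0): A, C
  process A: level=0
    A->B: in-degree(B)=1, level(B)>=1
  process C: level=0
    C->B: in-degree(B)=0, level(B)=1, enqueue
    C->D: in-degree(D)=1, level(D)>=1
  process B: level=1
    B->D: in-degree(D)=0, level(D)=2, enqueue
  process D: level=2
All levels: A:0, B:1, C:0, D:2
max level = 2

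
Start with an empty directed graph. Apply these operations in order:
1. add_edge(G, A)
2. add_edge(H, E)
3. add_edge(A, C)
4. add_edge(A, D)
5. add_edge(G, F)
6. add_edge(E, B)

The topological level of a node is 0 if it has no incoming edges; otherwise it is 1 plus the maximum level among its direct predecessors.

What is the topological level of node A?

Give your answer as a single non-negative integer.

Answer: 1

Derivation:
Op 1: add_edge(G, A). Edges now: 1
Op 2: add_edge(H, E). Edges now: 2
Op 3: add_edge(A, C). Edges now: 3
Op 4: add_edge(A, D). Edges now: 4
Op 5: add_edge(G, F). Edges now: 5
Op 6: add_edge(E, B). Edges now: 6
Compute levels (Kahn BFS):
  sources (in-degree 0): G, H
  process G: level=0
    G->A: in-degree(A)=0, level(A)=1, enqueue
    G->F: in-degree(F)=0, level(F)=1, enqueue
  process H: level=0
    H->E: in-degree(E)=0, level(E)=1, enqueue
  process A: level=1
    A->C: in-degree(C)=0, level(C)=2, enqueue
    A->D: in-degree(D)=0, level(D)=2, enqueue
  process F: level=1
  process E: level=1
    E->B: in-degree(B)=0, level(B)=2, enqueue
  process C: level=2
  process D: level=2
  process B: level=2
All levels: A:1, B:2, C:2, D:2, E:1, F:1, G:0, H:0
level(A) = 1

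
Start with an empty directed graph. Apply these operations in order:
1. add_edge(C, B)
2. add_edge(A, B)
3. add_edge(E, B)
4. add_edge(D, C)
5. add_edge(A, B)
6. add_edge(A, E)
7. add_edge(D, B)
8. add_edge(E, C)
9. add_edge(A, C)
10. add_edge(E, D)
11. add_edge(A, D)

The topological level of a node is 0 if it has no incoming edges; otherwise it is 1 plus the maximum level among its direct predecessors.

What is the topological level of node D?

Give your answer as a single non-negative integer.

Answer: 2

Derivation:
Op 1: add_edge(C, B). Edges now: 1
Op 2: add_edge(A, B). Edges now: 2
Op 3: add_edge(E, B). Edges now: 3
Op 4: add_edge(D, C). Edges now: 4
Op 5: add_edge(A, B) (duplicate, no change). Edges now: 4
Op 6: add_edge(A, E). Edges now: 5
Op 7: add_edge(D, B). Edges now: 6
Op 8: add_edge(E, C). Edges now: 7
Op 9: add_edge(A, C). Edges now: 8
Op 10: add_edge(E, D). Edges now: 9
Op 11: add_edge(A, D). Edges now: 10
Compute levels (Kahn BFS):
  sources (in-degree 0): A
  process A: level=0
    A->B: in-degree(B)=3, level(B)>=1
    A->C: in-degree(C)=2, level(C)>=1
    A->D: in-degree(D)=1, level(D)>=1
    A->E: in-degree(E)=0, level(E)=1, enqueue
  process E: level=1
    E->B: in-degree(B)=2, level(B)>=2
    E->C: in-degree(C)=1, level(C)>=2
    E->D: in-degree(D)=0, level(D)=2, enqueue
  process D: level=2
    D->B: in-degree(B)=1, level(B)>=3
    D->C: in-degree(C)=0, level(C)=3, enqueue
  process C: level=3
    C->B: in-degree(B)=0, level(B)=4, enqueue
  process B: level=4
All levels: A:0, B:4, C:3, D:2, E:1
level(D) = 2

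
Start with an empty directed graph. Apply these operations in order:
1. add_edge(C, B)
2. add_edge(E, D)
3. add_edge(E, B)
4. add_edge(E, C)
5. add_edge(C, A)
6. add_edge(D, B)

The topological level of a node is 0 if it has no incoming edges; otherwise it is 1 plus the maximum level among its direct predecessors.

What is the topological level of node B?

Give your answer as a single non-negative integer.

Op 1: add_edge(C, B). Edges now: 1
Op 2: add_edge(E, D). Edges now: 2
Op 3: add_edge(E, B). Edges now: 3
Op 4: add_edge(E, C). Edges now: 4
Op 5: add_edge(C, A). Edges now: 5
Op 6: add_edge(D, B). Edges now: 6
Compute levels (Kahn BFS):
  sources (in-degree 0): E
  process E: level=0
    E->B: in-degree(B)=2, level(B)>=1
    E->C: in-degree(C)=0, level(C)=1, enqueue
    E->D: in-degree(D)=0, level(D)=1, enqueue
  process C: level=1
    C->A: in-degree(A)=0, level(A)=2, enqueue
    C->B: in-degree(B)=1, level(B)>=2
  process D: level=1
    D->B: in-degree(B)=0, level(B)=2, enqueue
  process A: level=2
  process B: level=2
All levels: A:2, B:2, C:1, D:1, E:0
level(B) = 2

Answer: 2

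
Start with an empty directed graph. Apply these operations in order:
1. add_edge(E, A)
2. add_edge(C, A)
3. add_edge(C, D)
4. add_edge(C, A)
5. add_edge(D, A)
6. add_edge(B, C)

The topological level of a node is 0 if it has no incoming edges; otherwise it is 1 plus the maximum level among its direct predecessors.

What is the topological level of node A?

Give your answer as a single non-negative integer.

Answer: 3

Derivation:
Op 1: add_edge(E, A). Edges now: 1
Op 2: add_edge(C, A). Edges now: 2
Op 3: add_edge(C, D). Edges now: 3
Op 4: add_edge(C, A) (duplicate, no change). Edges now: 3
Op 5: add_edge(D, A). Edges now: 4
Op 6: add_edge(B, C). Edges now: 5
Compute levels (Kahn BFS):
  sources (in-degree 0): B, E
  process B: level=0
    B->C: in-degree(C)=0, level(C)=1, enqueue
  process E: level=0
    E->A: in-degree(A)=2, level(A)>=1
  process C: level=1
    C->A: in-degree(A)=1, level(A)>=2
    C->D: in-degree(D)=0, level(D)=2, enqueue
  process D: level=2
    D->A: in-degree(A)=0, level(A)=3, enqueue
  process A: level=3
All levels: A:3, B:0, C:1, D:2, E:0
level(A) = 3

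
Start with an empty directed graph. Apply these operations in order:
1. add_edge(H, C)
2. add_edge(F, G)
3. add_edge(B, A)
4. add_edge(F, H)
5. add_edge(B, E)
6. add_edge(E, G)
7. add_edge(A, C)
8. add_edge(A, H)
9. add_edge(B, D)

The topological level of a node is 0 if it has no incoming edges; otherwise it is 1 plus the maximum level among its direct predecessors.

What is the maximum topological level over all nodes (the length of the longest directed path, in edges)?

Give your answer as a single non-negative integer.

Op 1: add_edge(H, C). Edges now: 1
Op 2: add_edge(F, G). Edges now: 2
Op 3: add_edge(B, A). Edges now: 3
Op 4: add_edge(F, H). Edges now: 4
Op 5: add_edge(B, E). Edges now: 5
Op 6: add_edge(E, G). Edges now: 6
Op 7: add_edge(A, C). Edges now: 7
Op 8: add_edge(A, H). Edges now: 8
Op 9: add_edge(B, D). Edges now: 9
Compute levels (Kahn BFS):
  sources (in-degree 0): B, F
  process B: level=0
    B->A: in-degree(A)=0, level(A)=1, enqueue
    B->D: in-degree(D)=0, level(D)=1, enqueue
    B->E: in-degree(E)=0, level(E)=1, enqueue
  process F: level=0
    F->G: in-degree(G)=1, level(G)>=1
    F->H: in-degree(H)=1, level(H)>=1
  process A: level=1
    A->C: in-degree(C)=1, level(C)>=2
    A->H: in-degree(H)=0, level(H)=2, enqueue
  process D: level=1
  process E: level=1
    E->G: in-degree(G)=0, level(G)=2, enqueue
  process H: level=2
    H->C: in-degree(C)=0, level(C)=3, enqueue
  process G: level=2
  process C: level=3
All levels: A:1, B:0, C:3, D:1, E:1, F:0, G:2, H:2
max level = 3

Answer: 3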